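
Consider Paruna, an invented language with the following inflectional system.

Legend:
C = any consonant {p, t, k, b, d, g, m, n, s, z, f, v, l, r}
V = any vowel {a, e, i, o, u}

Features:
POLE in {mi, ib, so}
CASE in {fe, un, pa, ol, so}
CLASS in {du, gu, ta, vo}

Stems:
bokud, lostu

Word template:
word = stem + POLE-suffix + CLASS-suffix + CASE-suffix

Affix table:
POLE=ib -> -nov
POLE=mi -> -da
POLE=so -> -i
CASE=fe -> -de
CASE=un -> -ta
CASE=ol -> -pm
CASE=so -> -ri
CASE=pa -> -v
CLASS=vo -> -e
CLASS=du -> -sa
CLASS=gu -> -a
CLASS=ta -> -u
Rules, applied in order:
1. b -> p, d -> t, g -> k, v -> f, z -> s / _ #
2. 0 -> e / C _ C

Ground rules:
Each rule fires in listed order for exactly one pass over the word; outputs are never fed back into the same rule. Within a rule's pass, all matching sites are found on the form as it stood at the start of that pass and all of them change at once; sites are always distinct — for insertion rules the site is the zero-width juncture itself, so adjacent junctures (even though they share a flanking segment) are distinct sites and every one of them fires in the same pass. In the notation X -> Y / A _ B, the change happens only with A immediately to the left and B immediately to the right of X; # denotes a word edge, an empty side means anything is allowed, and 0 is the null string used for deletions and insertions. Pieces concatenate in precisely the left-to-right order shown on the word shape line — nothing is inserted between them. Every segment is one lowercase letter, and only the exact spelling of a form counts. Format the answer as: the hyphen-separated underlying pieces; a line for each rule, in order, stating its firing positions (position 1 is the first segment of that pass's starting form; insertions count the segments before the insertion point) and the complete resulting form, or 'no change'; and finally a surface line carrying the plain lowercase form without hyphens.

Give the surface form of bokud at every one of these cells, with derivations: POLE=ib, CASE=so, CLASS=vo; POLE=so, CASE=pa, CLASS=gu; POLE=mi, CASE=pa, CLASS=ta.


cell POLE=ib, CASE=so, CLASS=vo:
underlying: bokud-nov-e-ri
1. b -> p, d -> t, g -> k, v -> f, z -> s / _ #: no change
2. 0 -> e / C _ C: inserts after position(s) 5: bokudenoveri
surface: bokudenoveri

cell POLE=so, CASE=pa, CLASS=gu:
underlying: bokud-i-a-v
1. b -> p, d -> t, g -> k, v -> f, z -> s / _ #: fires at position(s) 8: bokudiaf
2. 0 -> e / C _ C: no change
surface: bokudiaf

cell POLE=mi, CASE=pa, CLASS=ta:
underlying: bokud-da-u-v
1. b -> p, d -> t, g -> k, v -> f, z -> s / _ #: fires at position(s) 9: bokuddauf
2. 0 -> e / C _ C: inserts after position(s) 5: bokudedauf
surface: bokudedauf


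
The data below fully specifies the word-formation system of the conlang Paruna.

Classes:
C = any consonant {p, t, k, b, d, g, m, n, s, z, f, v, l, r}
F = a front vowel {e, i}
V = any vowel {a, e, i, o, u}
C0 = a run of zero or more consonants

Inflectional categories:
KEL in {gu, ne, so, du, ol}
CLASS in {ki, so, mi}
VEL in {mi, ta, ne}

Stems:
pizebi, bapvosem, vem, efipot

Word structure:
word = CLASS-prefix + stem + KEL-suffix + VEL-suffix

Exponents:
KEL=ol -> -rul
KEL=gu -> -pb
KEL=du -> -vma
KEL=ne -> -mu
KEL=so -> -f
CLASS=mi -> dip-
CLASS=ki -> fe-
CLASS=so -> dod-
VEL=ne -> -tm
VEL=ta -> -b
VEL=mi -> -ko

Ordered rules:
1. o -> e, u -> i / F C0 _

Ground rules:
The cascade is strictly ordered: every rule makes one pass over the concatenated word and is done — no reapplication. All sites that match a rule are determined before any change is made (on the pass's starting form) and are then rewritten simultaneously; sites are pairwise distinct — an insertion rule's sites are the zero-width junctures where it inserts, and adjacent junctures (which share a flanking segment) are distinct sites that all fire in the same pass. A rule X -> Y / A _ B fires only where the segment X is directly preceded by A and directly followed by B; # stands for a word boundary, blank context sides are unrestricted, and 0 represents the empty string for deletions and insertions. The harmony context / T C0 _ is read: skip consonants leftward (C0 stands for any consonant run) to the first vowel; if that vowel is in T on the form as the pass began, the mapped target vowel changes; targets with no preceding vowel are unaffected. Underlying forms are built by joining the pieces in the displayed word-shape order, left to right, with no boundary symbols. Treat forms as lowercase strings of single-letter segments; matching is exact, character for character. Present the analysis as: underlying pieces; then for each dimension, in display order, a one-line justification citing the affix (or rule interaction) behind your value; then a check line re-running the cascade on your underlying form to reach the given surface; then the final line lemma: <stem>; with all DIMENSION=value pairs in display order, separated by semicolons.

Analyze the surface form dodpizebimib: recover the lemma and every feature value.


underlying: dod-pizebi-mu-b
KEL=ne - signalled by the affix -mu
CLASS=so - signalled by the affix dod-
VEL=ta - signalled by the affix -b
check: dodpizebimub -> dodpizebimib
lemma: pizebi; KEL=ne; CLASS=so; VEL=ta


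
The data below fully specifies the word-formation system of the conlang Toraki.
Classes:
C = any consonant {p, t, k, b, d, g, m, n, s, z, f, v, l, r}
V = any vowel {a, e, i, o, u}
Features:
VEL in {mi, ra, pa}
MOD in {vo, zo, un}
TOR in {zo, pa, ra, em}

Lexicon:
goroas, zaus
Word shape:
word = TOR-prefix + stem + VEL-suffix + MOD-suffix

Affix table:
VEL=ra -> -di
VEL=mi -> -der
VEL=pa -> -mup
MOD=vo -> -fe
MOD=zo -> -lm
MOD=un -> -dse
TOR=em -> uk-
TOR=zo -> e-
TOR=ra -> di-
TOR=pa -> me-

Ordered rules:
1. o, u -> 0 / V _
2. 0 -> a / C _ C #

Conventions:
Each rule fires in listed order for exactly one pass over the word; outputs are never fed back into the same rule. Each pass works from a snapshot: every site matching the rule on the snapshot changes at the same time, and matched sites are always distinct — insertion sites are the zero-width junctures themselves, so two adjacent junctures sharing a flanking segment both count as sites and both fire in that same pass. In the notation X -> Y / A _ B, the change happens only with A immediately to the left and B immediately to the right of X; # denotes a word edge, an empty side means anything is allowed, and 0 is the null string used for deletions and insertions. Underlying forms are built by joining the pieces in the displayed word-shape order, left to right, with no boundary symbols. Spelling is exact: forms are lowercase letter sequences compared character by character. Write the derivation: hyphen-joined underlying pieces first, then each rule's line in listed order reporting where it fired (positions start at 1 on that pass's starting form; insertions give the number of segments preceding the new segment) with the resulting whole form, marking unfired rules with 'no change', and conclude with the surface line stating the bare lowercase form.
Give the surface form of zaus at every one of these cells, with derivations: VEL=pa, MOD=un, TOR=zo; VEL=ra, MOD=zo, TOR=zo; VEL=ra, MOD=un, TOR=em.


cell VEL=pa, MOD=un, TOR=zo:
underlying: e-zaus-mup-dse
1. o, u -> 0 / V _: fires at position(s) 4: ezasmupdse
2. 0 -> a / C _ C #: no change
surface: ezasmupdse

cell VEL=ra, MOD=zo, TOR=zo:
underlying: e-zaus-di-lm
1. o, u -> 0 / V _: fires at position(s) 4: ezasdilm
2. 0 -> a / C _ C #: inserts after position(s) 7: ezasdilam
surface: ezasdilam

cell VEL=ra, MOD=un, TOR=em:
underlying: uk-zaus-di-dse
1. o, u -> 0 / V _: fires at position(s) 5: ukzasdidse
2. 0 -> a / C _ C #: no change
surface: ukzasdidse


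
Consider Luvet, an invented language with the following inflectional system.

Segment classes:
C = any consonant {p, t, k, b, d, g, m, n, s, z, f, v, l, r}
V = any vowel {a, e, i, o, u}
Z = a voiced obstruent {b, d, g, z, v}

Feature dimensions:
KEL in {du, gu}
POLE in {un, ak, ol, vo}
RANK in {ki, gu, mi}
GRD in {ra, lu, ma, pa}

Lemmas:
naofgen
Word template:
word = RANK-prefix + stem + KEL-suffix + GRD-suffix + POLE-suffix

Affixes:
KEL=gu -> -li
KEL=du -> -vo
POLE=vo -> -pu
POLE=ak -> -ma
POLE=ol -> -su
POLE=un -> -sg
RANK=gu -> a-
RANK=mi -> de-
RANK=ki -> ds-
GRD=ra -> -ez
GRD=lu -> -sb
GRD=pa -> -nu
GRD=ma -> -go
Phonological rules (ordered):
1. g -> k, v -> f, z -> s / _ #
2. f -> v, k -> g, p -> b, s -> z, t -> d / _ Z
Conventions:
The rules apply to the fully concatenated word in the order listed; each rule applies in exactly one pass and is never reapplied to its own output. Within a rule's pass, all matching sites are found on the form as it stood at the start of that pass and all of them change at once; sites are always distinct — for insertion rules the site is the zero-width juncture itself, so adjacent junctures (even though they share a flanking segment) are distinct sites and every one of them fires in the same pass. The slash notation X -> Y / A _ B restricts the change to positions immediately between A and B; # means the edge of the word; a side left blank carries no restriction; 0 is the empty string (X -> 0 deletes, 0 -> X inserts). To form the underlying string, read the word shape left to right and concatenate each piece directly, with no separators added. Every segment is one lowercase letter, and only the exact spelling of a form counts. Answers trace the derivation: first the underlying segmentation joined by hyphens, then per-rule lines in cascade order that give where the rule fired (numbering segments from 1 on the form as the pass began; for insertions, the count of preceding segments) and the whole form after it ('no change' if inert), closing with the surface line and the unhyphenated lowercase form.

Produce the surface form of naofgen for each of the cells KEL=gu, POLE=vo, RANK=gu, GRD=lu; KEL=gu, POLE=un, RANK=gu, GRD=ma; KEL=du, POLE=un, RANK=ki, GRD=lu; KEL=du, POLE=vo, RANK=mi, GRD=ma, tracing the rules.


cell KEL=gu, POLE=vo, RANK=gu, GRD=lu:
underlying: a-naofgen-li-sb-pu
1. g -> k, v -> f, z -> s / _ #: no change
2. f -> v, k -> g, p -> b, s -> z, t -> d / _ Z: fires at position(s) 5, 11: anaovgenlizbpu
surface: anaovgenlizbpu

cell KEL=gu, POLE=un, RANK=gu, GRD=ma:
underlying: a-naofgen-li-go-sg
1. g -> k, v -> f, z -> s / _ #: fires at position(s) 14: anaofgenligosk
2. f -> v, k -> g, p -> b, s -> z, t -> d / _ Z: fires at position(s) 5: anaovgenligosk
surface: anaovgenligosk

cell KEL=du, POLE=un, RANK=ki, GRD=lu:
underlying: ds-naofgen-vo-sb-sg
1. g -> k, v -> f, z -> s / _ #: fires at position(s) 15: dsnaofgenvosbsk
2. f -> v, k -> g, p -> b, s -> z, t -> d / _ Z: fires at position(s) 6, 12: dsnaovgenvozbsk
surface: dsnaovgenvozbsk

cell KEL=du, POLE=vo, RANK=mi, GRD=ma:
underlying: de-naofgen-vo-go-pu
1. g -> k, v -> f, z -> s / _ #: no change
2. f -> v, k -> g, p -> b, s -> z, t -> d / _ Z: fires at position(s) 6: denaovgenvogopu
surface: denaovgenvogopu


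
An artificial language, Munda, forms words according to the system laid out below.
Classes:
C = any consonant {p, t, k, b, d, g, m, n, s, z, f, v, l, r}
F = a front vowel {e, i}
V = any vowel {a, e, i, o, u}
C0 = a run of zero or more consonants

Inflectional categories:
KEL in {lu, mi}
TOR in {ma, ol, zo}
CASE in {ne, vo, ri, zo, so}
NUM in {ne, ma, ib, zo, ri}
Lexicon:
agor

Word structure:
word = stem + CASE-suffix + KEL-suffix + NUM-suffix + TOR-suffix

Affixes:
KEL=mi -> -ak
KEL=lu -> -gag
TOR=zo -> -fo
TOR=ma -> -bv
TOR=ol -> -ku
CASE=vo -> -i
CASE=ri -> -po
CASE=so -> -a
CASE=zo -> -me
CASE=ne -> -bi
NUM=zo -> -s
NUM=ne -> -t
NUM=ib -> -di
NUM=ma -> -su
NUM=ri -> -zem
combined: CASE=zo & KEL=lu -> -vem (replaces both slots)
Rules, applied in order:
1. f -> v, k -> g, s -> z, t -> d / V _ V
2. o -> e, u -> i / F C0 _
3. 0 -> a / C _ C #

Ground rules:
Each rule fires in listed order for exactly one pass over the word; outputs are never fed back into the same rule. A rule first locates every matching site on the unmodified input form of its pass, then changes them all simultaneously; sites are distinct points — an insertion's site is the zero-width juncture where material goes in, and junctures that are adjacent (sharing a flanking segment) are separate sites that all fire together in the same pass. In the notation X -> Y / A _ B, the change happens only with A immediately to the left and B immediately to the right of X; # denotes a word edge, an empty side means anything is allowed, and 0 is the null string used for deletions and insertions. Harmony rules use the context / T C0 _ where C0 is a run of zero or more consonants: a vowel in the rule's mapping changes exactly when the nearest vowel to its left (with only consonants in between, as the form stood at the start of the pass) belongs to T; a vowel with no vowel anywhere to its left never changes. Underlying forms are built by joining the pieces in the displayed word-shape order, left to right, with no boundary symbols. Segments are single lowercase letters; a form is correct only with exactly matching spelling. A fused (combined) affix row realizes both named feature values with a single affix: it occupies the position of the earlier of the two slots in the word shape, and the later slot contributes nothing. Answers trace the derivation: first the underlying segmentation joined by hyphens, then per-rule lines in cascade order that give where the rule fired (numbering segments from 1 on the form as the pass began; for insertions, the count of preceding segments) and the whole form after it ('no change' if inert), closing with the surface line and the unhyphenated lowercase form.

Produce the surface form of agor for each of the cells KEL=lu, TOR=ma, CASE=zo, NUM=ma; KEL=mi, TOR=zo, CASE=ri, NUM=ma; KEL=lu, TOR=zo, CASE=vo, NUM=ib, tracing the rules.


cell KEL=lu, TOR=ma, CASE=zo, NUM=ma:
underlying: agor-vem-su-bv
1. f -> v, k -> g, s -> z, t -> d / V _ V: no change
2. o -> e, u -> i / F C0 _: fires at position(s) 9: agorvemsibv
3. 0 -> a / C _ C #: inserts after position(s) 10: agorvemsibav
surface: agorvemsibav

cell KEL=mi, TOR=zo, CASE=ri, NUM=ma:
underlying: agor-po-ak-su-fo
1. f -> v, k -> g, s -> z, t -> d / V _ V: fires at position(s) 11: agorpoaksuvo
2. o -> e, u -> i / F C0 _: no change
3. 0 -> a / C _ C #: no change
surface: agorpoaksuvo

cell KEL=lu, TOR=zo, CASE=vo, NUM=ib:
underlying: agor-i-gag-di-fo
1. f -> v, k -> g, s -> z, t -> d / V _ V: fires at position(s) 11: agorigagdivo
2. o -> e, u -> i / F C0 _: fires at position(s) 12: agorigagdive
3. 0 -> a / C _ C #: no change
surface: agorigagdive


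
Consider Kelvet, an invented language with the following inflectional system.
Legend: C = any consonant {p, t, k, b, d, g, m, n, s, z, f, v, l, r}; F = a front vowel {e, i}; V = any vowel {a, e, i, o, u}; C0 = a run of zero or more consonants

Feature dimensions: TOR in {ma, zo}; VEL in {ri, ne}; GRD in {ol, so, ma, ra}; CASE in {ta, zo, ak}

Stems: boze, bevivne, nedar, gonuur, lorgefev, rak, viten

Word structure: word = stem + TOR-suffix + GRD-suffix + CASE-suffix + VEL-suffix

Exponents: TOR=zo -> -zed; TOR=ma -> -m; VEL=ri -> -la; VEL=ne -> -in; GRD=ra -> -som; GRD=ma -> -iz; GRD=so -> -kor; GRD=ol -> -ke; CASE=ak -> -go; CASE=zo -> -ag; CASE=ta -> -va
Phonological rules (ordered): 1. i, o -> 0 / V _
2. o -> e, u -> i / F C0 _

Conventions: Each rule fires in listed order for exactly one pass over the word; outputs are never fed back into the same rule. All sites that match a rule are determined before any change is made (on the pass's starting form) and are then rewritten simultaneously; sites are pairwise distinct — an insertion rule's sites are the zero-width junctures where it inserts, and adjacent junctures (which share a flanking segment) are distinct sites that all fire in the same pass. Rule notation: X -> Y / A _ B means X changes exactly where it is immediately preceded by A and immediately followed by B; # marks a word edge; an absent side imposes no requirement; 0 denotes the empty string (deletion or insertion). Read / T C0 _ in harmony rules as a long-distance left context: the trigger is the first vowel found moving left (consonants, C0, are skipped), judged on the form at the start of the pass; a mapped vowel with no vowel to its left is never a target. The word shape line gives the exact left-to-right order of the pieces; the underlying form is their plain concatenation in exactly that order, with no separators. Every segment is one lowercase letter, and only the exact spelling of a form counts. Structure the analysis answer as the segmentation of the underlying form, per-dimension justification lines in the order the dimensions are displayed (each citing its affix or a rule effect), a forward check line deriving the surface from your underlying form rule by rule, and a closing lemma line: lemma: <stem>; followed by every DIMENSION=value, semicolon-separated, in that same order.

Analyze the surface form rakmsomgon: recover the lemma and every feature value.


underlying: rak-m-som-go-in
TOR=ma - signalled by the affix -m
VEL=ne - signalled by the affix -in
GRD=ra - signalled by the affix -som
CASE=ak - signalled by the affix -go
check: rakmsomgoin -> rakmsomgon -> rakmsomgon
lemma: rak; TOR=ma; VEL=ne; GRD=ra; CASE=ak


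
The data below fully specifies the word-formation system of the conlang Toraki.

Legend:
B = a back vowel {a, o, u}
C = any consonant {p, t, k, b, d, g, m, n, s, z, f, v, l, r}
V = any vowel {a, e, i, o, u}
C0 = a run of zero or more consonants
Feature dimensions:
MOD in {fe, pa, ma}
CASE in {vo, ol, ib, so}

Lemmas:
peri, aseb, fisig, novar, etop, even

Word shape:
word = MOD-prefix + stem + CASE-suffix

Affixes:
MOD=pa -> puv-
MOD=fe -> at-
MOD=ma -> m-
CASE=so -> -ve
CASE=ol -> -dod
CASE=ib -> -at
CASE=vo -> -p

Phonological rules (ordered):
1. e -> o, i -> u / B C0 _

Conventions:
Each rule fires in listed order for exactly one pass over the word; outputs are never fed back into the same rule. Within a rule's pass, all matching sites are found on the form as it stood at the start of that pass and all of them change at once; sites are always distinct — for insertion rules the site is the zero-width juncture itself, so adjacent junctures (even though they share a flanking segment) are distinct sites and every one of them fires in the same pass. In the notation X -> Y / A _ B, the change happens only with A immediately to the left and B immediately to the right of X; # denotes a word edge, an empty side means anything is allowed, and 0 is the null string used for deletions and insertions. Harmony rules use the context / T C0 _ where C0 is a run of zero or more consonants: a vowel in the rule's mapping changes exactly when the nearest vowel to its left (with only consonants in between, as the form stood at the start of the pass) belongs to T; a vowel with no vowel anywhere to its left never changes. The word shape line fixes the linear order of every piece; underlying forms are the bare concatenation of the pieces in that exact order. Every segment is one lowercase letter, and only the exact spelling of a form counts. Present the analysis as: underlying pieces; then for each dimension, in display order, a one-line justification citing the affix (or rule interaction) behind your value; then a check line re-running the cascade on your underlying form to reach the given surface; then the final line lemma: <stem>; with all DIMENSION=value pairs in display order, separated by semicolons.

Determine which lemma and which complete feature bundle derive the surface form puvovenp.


underlying: puv-even-p
MOD=pa - signalled by the affix puv-
CASE=vo - signalled by the affix -p
check: puvevenp -> puvovenp
lemma: even; MOD=pa; CASE=vo


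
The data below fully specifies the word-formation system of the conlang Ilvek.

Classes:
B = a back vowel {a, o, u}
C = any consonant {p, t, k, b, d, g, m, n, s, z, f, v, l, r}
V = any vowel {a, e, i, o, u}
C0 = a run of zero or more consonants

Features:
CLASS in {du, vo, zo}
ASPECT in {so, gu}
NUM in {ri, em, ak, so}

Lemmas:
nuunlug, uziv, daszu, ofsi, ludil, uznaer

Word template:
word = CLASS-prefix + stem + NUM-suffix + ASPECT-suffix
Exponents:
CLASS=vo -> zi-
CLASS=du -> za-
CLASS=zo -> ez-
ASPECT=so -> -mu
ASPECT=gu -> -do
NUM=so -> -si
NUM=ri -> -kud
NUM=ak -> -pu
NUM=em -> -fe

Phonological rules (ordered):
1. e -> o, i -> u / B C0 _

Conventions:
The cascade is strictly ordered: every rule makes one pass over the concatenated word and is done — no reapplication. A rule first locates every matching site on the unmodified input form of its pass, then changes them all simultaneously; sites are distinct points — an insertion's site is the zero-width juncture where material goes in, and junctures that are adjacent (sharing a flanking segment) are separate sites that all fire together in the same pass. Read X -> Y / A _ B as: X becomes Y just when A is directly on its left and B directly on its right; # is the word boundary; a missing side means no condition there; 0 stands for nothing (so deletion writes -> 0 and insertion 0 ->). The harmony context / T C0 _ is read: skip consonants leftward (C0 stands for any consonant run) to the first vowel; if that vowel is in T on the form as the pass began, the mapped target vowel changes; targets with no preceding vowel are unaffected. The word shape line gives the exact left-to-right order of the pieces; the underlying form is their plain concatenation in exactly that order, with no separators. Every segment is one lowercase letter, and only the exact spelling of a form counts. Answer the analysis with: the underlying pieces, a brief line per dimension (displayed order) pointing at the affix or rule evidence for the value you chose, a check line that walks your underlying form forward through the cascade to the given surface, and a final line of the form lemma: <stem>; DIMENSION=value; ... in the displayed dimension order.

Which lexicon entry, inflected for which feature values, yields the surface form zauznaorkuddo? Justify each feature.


underlying: za-uznaer-kud-do
CLASS=du - signalled by the affix za-
ASPECT=gu - signalled by the affix -do
NUM=ri - signalled by the affix -kud
check: zauznaerkuddo -> zauznaorkuddo
lemma: uznaer; CLASS=du; ASPECT=gu; NUM=ri


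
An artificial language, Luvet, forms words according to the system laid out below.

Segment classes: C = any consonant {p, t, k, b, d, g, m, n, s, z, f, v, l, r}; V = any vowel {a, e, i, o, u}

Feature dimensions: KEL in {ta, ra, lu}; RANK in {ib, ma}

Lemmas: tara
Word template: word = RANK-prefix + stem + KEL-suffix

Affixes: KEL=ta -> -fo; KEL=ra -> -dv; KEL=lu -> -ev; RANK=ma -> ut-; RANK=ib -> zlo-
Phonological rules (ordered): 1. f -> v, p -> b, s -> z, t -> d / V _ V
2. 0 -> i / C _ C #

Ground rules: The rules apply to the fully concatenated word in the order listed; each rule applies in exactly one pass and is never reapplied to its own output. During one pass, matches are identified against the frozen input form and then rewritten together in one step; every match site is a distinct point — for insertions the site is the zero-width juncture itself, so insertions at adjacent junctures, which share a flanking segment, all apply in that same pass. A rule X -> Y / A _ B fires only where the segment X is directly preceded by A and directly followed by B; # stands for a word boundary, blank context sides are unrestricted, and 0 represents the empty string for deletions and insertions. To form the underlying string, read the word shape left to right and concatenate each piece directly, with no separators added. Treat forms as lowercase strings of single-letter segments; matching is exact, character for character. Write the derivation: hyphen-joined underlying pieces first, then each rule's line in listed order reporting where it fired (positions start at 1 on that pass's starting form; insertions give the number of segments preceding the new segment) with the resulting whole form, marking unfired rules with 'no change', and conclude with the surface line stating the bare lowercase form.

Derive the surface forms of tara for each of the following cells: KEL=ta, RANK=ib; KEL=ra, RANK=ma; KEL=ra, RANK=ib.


cell KEL=ta, RANK=ib:
underlying: zlo-tara-fo
1. f -> v, p -> b, s -> z, t -> d / V _ V: fires at position(s) 4, 8: zlodaravo
2. 0 -> i / C _ C #: no change
surface: zlodaravo

cell KEL=ra, RANK=ma:
underlying: ut-tara-dv
1. f -> v, p -> b, s -> z, t -> d / V _ V: no change
2. 0 -> i / C _ C #: inserts after position(s) 7: uttaradiv
surface: uttaradiv

cell KEL=ra, RANK=ib:
underlying: zlo-tara-dv
1. f -> v, p -> b, s -> z, t -> d / V _ V: fires at position(s) 4: zlodaradv
2. 0 -> i / C _ C #: inserts after position(s) 8: zlodaradiv
surface: zlodaradiv


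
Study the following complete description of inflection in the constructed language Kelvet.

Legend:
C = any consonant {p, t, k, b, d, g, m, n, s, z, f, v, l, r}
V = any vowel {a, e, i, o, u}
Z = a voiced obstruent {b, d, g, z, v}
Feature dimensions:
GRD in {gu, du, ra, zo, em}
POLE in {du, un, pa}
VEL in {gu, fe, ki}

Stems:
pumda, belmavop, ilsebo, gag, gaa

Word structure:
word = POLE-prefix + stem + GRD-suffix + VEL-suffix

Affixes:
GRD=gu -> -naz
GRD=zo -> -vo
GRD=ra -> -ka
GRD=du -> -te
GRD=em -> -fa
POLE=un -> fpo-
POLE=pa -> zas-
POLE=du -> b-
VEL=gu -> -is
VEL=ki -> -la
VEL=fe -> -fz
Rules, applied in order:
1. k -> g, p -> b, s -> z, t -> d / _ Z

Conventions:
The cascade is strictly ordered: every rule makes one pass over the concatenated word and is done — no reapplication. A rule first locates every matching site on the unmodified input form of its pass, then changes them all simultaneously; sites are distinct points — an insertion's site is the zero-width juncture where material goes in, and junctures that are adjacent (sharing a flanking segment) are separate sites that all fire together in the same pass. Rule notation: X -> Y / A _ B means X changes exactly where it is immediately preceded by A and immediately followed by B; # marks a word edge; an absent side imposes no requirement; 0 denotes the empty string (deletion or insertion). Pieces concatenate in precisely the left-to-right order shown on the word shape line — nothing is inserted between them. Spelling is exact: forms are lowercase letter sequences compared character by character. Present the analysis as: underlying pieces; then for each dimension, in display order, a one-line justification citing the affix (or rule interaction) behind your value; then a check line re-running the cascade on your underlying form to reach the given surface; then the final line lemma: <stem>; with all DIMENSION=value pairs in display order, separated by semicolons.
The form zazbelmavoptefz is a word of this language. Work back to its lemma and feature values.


underlying: zas-belmavop-te-fz
GRD=du - signalled by the affix -te
POLE=pa - signalled by the affix zas-
VEL=fe - signalled by the affix -fz
check: zasbelmavoptefz -> zazbelmavoptefz
lemma: belmavop; GRD=du; POLE=pa; VEL=fe


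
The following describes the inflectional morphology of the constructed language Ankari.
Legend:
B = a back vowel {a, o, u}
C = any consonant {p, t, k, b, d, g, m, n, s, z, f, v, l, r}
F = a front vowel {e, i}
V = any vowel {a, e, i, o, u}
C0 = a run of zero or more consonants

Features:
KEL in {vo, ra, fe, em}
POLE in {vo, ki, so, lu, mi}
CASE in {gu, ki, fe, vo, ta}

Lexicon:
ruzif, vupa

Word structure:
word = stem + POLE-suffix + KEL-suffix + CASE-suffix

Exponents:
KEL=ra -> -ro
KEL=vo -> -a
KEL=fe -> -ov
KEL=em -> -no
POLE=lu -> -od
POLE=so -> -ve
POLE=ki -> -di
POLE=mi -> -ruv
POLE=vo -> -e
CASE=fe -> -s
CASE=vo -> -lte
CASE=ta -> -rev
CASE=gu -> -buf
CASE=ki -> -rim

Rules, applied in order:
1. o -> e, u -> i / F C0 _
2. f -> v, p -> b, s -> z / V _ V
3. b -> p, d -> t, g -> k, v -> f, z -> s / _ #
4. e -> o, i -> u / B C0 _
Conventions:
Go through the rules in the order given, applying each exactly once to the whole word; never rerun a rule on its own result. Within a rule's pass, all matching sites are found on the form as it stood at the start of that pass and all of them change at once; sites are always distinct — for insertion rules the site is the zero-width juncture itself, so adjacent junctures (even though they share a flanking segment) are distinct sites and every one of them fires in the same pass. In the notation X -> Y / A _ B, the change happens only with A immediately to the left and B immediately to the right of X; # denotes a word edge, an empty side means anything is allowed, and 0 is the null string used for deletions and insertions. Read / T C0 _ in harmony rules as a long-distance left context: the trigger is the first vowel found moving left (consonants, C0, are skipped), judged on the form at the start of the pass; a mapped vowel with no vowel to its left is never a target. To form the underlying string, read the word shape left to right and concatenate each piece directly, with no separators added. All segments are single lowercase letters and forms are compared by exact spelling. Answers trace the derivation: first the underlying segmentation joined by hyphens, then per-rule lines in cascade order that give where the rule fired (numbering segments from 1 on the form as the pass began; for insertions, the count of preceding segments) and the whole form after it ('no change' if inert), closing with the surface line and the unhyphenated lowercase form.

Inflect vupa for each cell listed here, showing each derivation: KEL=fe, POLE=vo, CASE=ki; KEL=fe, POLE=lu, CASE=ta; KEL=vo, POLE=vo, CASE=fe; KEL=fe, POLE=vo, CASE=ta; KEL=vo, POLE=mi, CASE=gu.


cell KEL=fe, POLE=vo, CASE=ki:
underlying: vupa-e-ov-rim
1. o -> e, u -> i / F C0 _: fires at position(s) 6: vupaeevrim
2. f -> v, p -> b, s -> z / V _ V: fires at position(s) 3: vubaeevrim
3. b -> p, d -> t, g -> k, v -> f, z -> s / _ #: no change
4. e -> o, i -> u / B C0 _: fires at position(s) 5: vubaoevrim
surface: vubaoevrim

cell KEL=fe, POLE=lu, CASE=ta:
underlying: vupa-od-ov-rev
1. o -> e, u -> i / F C0 _: no change
2. f -> v, p -> b, s -> z / V _ V: fires at position(s) 3: vubaodovrev
3. b -> p, d -> t, g -> k, v -> f, z -> s / _ #: fires at position(s) 11: vubaodovref
4. e -> o, i -> u / B C0 _: fires at position(s) 10: vubaodovrof
surface: vubaodovrof

cell KEL=vo, POLE=vo, CASE=fe:
underlying: vupa-e-a-s
1. o -> e, u -> i / F C0 _: no change
2. f -> v, p -> b, s -> z / V _ V: fires at position(s) 3: vubaeas
3. b -> p, d -> t, g -> k, v -> f, z -> s / _ #: no change
4. e -> o, i -> u / B C0 _: fires at position(s) 5: vubaoas
surface: vubaoas

cell KEL=fe, POLE=vo, CASE=ta:
underlying: vupa-e-ov-rev
1. o -> e, u -> i / F C0 _: fires at position(s) 6: vupaeevrev
2. f -> v, p -> b, s -> z / V _ V: fires at position(s) 3: vubaeevrev
3. b -> p, d -> t, g -> k, v -> f, z -> s / _ #: fires at position(s) 10: vubaeevref
4. e -> o, i -> u / B C0 _: fires at position(s) 5: vubaoevref
surface: vubaoevref

cell KEL=vo, POLE=mi, CASE=gu:
underlying: vupa-ruv-a-buf
1. o -> e, u -> i / F C0 _: no change
2. f -> v, p -> b, s -> z / V _ V: fires at position(s) 3: vubaruvabuf
3. b -> p, d -> t, g -> k, v -> f, z -> s / _ #: no change
4. e -> o, i -> u / B C0 _: no change
surface: vubaruvabuf


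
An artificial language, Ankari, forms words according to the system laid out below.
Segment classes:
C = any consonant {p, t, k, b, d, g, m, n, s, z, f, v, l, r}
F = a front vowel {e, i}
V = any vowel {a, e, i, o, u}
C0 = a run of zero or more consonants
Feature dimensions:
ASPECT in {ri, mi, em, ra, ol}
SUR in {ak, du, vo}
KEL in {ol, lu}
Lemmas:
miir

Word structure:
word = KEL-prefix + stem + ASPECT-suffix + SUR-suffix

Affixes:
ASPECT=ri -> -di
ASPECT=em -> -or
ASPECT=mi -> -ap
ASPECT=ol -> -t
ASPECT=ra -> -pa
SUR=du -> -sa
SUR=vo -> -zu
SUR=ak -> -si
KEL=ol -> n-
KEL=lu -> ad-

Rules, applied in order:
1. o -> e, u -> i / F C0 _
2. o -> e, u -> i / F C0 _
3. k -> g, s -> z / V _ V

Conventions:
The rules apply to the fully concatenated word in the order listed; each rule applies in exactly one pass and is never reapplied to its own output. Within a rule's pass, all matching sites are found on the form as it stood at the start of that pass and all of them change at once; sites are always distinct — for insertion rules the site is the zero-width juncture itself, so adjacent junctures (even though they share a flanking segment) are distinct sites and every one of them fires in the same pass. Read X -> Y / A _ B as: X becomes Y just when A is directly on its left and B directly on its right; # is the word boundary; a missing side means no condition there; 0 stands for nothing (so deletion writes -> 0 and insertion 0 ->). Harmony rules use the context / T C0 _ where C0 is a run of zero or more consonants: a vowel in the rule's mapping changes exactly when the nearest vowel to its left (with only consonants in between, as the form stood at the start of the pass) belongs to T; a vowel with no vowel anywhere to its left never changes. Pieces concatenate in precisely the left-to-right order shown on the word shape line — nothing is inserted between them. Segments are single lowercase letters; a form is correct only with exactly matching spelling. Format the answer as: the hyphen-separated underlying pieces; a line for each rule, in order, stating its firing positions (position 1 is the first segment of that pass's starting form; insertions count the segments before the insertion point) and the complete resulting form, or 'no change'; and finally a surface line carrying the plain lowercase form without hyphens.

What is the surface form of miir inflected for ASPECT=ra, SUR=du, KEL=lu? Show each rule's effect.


underlying: ad-miir-pa-sa
1. o -> e, u -> i / F C0 _: no change
2. o -> e, u -> i / F C0 _: no change
3. k -> g, s -> z / V _ V: fires at position(s) 9: admiirpaza
surface: admiirpaza


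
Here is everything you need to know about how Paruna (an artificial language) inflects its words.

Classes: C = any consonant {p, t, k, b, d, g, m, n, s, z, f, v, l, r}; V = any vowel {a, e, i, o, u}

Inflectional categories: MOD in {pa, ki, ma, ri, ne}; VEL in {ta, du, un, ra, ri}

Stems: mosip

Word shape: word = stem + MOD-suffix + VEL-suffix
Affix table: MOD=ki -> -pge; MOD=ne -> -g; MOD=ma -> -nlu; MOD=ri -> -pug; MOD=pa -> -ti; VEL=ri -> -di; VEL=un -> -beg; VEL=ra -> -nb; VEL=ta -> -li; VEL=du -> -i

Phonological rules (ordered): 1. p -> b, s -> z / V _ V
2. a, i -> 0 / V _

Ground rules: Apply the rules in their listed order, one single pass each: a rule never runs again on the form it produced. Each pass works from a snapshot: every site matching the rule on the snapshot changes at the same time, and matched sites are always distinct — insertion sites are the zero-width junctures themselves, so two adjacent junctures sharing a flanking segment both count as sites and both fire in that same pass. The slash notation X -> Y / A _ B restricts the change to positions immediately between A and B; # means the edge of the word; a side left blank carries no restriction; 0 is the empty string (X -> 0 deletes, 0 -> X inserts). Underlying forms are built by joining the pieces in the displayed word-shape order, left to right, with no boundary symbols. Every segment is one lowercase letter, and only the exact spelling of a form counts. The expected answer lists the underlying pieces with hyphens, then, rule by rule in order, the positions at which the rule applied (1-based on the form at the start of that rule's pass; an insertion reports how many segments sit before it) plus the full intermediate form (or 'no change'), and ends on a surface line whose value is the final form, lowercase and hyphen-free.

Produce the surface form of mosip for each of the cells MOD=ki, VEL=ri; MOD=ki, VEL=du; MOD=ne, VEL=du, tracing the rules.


cell MOD=ki, VEL=ri:
underlying: mosip-pge-di
1. p -> b, s -> z / V _ V: fires at position(s) 3: mozippgedi
2. a, i -> 0 / V _: no change
surface: mozippgedi

cell MOD=ki, VEL=du:
underlying: mosip-pge-i
1. p -> b, s -> z / V _ V: fires at position(s) 3: mozippgei
2. a, i -> 0 / V _: fires at position(s) 9: mozippge
surface: mozippge

cell MOD=ne, VEL=du:
underlying: mosip-g-i
1. p -> b, s -> z / V _ V: fires at position(s) 3: mozipgi
2. a, i -> 0 / V _: no change
surface: mozipgi


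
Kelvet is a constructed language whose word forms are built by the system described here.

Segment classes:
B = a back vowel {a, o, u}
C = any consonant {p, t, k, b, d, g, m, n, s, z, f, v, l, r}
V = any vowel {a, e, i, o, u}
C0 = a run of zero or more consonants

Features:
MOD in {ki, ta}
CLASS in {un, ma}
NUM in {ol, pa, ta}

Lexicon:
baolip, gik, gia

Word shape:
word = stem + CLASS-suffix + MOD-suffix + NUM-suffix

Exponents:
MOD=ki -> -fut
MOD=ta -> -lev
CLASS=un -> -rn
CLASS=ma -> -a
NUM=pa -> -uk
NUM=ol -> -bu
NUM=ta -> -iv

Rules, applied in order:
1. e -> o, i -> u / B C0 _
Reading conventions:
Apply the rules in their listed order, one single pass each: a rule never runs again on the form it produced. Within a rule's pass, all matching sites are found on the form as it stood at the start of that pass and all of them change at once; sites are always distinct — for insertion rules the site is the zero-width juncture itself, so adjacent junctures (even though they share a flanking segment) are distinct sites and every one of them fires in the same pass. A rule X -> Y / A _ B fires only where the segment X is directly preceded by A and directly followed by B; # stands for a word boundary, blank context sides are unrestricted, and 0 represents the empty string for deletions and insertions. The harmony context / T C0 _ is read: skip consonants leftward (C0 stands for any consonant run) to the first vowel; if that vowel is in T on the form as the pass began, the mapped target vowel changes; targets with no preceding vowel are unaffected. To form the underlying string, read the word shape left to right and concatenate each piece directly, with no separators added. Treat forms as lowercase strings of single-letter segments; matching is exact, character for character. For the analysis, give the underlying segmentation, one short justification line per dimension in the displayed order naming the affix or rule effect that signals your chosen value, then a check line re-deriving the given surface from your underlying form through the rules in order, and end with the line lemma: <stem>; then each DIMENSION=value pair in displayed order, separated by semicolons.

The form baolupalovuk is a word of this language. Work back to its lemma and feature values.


underlying: baolip-a-lev-uk
MOD=ta - signalled by the affix -lev
CLASS=ma - signalled by the affix -a
NUM=pa - signalled by the affix -uk
check: baolipalevuk -> baolupalovuk
lemma: baolip; MOD=ta; CLASS=ma; NUM=pa


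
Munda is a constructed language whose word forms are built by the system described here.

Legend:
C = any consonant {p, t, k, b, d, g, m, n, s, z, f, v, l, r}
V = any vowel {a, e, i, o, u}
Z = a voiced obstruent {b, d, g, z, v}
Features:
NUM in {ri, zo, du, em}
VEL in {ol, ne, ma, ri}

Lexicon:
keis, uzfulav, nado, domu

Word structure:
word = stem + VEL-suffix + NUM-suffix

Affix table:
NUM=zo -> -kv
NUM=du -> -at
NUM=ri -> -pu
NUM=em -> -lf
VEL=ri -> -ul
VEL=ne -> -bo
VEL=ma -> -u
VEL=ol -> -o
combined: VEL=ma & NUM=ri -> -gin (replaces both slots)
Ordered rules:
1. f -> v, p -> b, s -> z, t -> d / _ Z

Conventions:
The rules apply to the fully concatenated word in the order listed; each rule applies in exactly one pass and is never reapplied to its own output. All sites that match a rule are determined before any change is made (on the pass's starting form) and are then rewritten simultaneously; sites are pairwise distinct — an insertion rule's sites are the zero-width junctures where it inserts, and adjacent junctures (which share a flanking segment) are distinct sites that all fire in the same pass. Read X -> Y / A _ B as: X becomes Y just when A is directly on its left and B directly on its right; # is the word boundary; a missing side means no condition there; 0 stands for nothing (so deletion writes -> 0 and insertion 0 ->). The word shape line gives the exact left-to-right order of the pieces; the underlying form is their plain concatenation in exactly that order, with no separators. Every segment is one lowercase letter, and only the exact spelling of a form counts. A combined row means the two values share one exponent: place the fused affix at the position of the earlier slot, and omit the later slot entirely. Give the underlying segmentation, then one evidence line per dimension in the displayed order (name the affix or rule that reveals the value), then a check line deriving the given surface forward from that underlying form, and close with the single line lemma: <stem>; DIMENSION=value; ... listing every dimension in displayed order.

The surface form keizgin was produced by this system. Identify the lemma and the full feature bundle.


underlying: keis-gin
NUM=ri - signalled by the combined affix row
VEL=ma - signalled by the combined affix row
check: keisgin -> keizgin
lemma: keis; NUM=ri; VEL=ma
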